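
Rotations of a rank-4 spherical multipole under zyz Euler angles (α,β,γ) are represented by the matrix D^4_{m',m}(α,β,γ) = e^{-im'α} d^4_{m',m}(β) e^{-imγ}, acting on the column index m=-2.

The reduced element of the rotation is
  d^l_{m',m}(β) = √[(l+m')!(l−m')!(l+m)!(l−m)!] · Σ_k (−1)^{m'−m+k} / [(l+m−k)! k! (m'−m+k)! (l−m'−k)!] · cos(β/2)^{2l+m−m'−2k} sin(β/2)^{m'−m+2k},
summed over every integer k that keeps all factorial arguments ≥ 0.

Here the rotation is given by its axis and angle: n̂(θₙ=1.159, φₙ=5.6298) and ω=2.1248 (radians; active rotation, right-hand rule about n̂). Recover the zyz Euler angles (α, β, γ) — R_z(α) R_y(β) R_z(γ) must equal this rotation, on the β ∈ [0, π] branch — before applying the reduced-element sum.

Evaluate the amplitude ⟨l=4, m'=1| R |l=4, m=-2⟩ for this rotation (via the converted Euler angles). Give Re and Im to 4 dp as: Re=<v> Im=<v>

Re=0.2144 Im=0.3431

Axis–angle → zyz. n̂ = (sinθₙcosφₙ, sinθₙsinφₙ, cosθₙ) = (+0.727652, -0.557061, +0.400256), ω = 2.1248.
R = I cosω + sinω [n̂]ₓ + (1−cosω) n̂n̂ᵀ gives
  R = [+0.281938, -0.958986, -0.029268; -0.278211, -0.052522, -0.959083; +0.918210, +0.278544, -0.281608]
β = atan2(√(R₁₃²+R₂₃²), R₃₃) = 1.856266; α = atan2(R₂₃, R₁₃) mod 2π = 4.681882; γ = atan2(R₃₂, −R₃₁) mod 2π = 2.847060
First d^4_{1,-2}(β=1.8563), then the phase factors e^{-i(1)α} and e^{-i(-2)γ}:
c=cos(1.856266/2)=0.599330, s=sin(1.856266/2)=0.800502; N=√[120·6·2·720]=1018.233765
Admissible k: 0..2 (factorial args all ≥0)
  k=0: (−1)^3·1018.2338/(72)·0.5993^5·0.8005^3 = -0.560959
  k=1: (−1)^4·1018.2338/(48)·0.5993^3·0.8005^5 = +1.501124
  k=2: (−1)^5·1018.2338/(240)·0.5993^1·0.8005^7 = -0.535600
d^4_{1,-2}(1.8563) = -0.560959 +1.501124 -0.535600 = +0.404565
D = (-0.030502+0.999535i)·(+0.404565)·(+0.831461-0.555584i) = +0.214405+0.343079i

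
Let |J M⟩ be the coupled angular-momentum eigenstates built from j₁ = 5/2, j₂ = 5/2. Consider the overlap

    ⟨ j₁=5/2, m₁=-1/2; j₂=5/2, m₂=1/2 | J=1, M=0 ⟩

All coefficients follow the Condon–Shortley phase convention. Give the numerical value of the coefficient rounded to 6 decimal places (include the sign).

+√(1/70) = +0.119523

j₁+j₂−J=4  J+j₁−j₂=1  J−j₁+j₂=1  j₁+j₂+J+1=7
(j₁±m₁, j₂±m₂, J±M) = (2,3,3,2,1,1)
P² = 72/35
sum k=2..3:
  [2] +1/4 = 1/4
  [3] −1/6 = -1/6
S = 1/12
C² = P²·S² = 1/70 ; C = +0.119523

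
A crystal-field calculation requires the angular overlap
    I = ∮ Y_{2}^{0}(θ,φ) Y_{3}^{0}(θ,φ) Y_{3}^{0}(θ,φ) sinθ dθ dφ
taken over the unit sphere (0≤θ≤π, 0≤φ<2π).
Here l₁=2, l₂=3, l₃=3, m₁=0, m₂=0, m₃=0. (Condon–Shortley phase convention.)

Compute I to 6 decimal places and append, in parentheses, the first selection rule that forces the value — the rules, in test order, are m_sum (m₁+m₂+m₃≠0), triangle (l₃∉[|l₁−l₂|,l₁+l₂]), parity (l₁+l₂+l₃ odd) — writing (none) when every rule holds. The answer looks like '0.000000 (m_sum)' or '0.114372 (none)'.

0.168209 (none)

Checks pass: Σm=0; 8 even; l₃=3∈[1,5].
(2·2+1)(2·3+1)(2·3+1) = 245
Δ: 2! 2! 4! / 9! → 1/3780
sum: t=0:+1/24 t=1:−1/4 t=2:+1/24 = -1/6
3j²(2 3 3; 0 0 0) = Δ·Π!·Σ² = 4/105  (sign +1)
(m-triple is (0,0,0) — same symbol as above.)
combine: 4πI² = 245·4/105·4/105 = 16/45
take √, sign +1: I = 0.16820883
No selection rule forces the value: the integral is nonzero (none).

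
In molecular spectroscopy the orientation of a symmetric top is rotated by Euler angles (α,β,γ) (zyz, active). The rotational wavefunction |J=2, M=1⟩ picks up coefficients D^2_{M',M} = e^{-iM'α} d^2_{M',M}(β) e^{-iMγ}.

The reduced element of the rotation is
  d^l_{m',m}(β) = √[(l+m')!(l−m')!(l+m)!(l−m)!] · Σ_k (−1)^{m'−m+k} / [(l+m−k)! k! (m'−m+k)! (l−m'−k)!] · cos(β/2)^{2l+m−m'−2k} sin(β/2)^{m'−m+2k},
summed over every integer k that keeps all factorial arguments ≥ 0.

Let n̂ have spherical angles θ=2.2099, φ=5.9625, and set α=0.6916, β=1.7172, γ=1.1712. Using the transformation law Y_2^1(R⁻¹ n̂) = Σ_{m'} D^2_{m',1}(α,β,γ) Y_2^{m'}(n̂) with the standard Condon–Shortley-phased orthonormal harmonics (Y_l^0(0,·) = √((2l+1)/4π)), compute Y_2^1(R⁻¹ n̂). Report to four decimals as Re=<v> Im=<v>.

Need the full column D^2_{m',1} for m'=−2..2 at α=0.6916, β=1.7172, γ=1.1712.
cos(β/2)=0.653498, sin(β/2)=0.756928
d^2_{-2,1}: single k=3 term ⇒ +0.566811;  D = +0.554122+0.119266i
d^2_{-1,1}: k∈[2..3] ⇒ +0.734039 -0.328261 = +0.405778;  D = +0.359998-0.187236i
d^2_{0,1}: k∈[1..2] ⇒ +0.517443 -0.694199 = -0.176756;  D = -0.068766+0.162831i
d^2_{1,1}: k∈[0..1] ⇒ +0.182380 -0.734039 = -0.551659;  D = +0.158807+0.528307i
d^2_{2,1}: single k=0 term ⇒ -0.422491;  D = +0.351723+0.234071i
Y_2^{m'}(θ=2.2099,φ=5.9625) and Σ D·Y over m':
  (+0.5541+0.1193i)·(+0.1994+0.1489i)  (+0.3600-0.1872i)·(-0.3510-0.1166i)  (-0.0688+0.1628i)·(+0.0212+0.0000i)  (+0.1588+0.5283i)·(+0.3510-0.1166i)  (+0.3517+0.2341i)·(+0.1994-0.1489i)
Y_2^1(R⁻¹ n̂) = +0.165396+0.294717i

Re=0.1654 Im=0.2947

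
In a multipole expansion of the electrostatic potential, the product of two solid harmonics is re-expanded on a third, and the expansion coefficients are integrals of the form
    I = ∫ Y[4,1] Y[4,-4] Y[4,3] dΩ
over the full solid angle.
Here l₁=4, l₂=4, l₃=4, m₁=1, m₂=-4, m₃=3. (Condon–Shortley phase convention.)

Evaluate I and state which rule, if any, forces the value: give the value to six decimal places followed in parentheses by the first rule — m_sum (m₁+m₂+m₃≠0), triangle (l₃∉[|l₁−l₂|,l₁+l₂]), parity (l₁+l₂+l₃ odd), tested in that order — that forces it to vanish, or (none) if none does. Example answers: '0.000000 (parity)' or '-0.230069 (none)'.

-0.168431 (none)

Rules hold: Σm=0, L=12 even, 0≤4≤8.
N = 9·9·9 = 729
Δ = 4!·4!·4!/13! = 1/450450
Racah Σ t=0..4: t=0:+1/13824 t=1:−1/216 t=2:+1/64 t=3:−1/216 t=4:+1/13824 = 5/768
⇒ 3j(4 4 4; 0 0 0)² = 18/1001, sgn +1
Racah Σ t=0..0: t=0:+1/3456 = 1/3456
⇒ 3j(4 4 4; 1 -4 3)² = 35/1287, sgn -1
4πI² = N·(3j₀)²·(3jₘ)² = 7290/20449
I = -1·√(0.356497/4π) = -0.16843130
No selection rule forces the value: the integral is nonzero (none).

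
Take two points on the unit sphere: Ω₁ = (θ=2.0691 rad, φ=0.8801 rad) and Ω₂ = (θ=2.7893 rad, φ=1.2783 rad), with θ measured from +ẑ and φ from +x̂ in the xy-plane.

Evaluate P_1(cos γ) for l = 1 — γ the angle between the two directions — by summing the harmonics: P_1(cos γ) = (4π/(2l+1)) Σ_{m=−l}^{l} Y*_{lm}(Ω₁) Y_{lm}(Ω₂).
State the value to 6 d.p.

Summing Y*_{l m}(θ₁,φ₁)·Y_{l m}(θ₂,φ₂) over m ∈ [−1, 1]; prefactor 4π/(2·1+1) = 4.188790:
  m=-1: (0.19334 + 0.23392j) × (0.03437 - 0.11415j) = 0.03335 - 0.01403j  (running Σ = 0.03335 - 0.01403j)
  m=0: (-0.23352 + 0.00000j) × (-0.45859 + 0.00000j) = 0.10709 + 0.00000j  (running Σ = 0.14044 - 0.01403j)
  m=1: (-0.19334 + 0.23392j) × (-0.03437 - 0.11415j) = 0.03335 + 0.01403j  (running Σ = 0.17379 + 0.00000j)
Σ over m = 0.17379 + 0.00000j; ×(4π/3) → 0.72796 + 0.00000j. Real part: 0.727960

0.727960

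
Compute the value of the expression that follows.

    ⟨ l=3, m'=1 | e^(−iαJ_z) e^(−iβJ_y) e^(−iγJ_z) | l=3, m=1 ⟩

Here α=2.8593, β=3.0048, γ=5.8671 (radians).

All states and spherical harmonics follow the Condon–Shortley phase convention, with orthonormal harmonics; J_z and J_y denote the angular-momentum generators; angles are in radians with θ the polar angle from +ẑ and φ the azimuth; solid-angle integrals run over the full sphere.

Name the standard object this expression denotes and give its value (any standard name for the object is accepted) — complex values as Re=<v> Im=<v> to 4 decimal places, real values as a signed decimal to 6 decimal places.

Wigner D-matrix element, Re=-0.0211 Im=-0.0177

This is a Wigner D-matrix element — the rotation-matrix element ⟨l m'| R(α,β,γ) |l m⟩ in the angular-momentum basis.
Split into d^3_{1,1}(β=3.0048) × two z-phases.
With c≡cos(β/2)=0.068343 and s≡sin(β/2)=0.997662, N=[24·2·24·2]^{1/2}=48.000000
k: max(0,(1)−(1))=0 … min(3+(1),3−(1))=2
  k=0: (−1)^0·48.0000/(48)·0.0683^6·0.9977^0 = +0.000000
  k=1: (−1)^1·48.0000/(6)·0.0683^4·0.9977^2 = -0.000174
  k=2: (−1)^2·48.0000/(8)·0.0683^2·0.9977^4 = +0.027763
d^3_{1,1}(3.0048) = +0.000000 -0.000174 +0.027763 = +0.027590
D = (-0.960419-0.278558i)·(+0.027590)·(+0.914678+0.404183i) = -0.021131-0.017740i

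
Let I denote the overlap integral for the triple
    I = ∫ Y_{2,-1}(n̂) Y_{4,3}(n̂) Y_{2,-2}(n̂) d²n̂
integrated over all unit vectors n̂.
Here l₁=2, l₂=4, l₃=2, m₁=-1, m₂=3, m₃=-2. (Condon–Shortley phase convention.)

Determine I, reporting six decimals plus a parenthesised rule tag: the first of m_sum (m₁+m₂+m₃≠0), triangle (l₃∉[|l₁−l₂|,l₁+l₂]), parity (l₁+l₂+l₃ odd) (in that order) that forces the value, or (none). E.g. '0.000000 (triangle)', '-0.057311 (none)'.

-0.238414 (none)

m-sum 0 ✓  L=8 even ✓  2≤2≤6 ✓
Π(2lᵢ+1) = 5×9×5 = 225
triangle coeff Δ(2,4,2) = 1/630
Σ_t [2,2]: t=2:+1/16 = 1/16
(3j)²=2/35 [(2 4 2; 0 0 0)], sign=+1
Σ_t [3,3]: t=3:−1/144 = -1/144
(3j)²=1/18 [(2 4 2; -1 3 -2)], sign=-1
⇒ 4πI² = 5/7
I = (-1)√(5/7/(4π)) = -0.23841361
No selection rule forces the value: the integral is nonzero (none).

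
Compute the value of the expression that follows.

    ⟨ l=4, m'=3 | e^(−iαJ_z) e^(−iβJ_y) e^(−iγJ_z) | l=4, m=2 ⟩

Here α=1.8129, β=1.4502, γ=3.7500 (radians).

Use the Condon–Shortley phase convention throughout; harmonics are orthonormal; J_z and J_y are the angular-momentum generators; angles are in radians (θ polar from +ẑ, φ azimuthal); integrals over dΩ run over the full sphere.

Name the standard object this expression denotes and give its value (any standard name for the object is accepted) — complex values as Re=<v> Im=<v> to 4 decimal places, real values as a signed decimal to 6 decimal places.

This is a Wigner D-matrix element — the rotation-matrix element ⟨l m'| R(α,β,γ) |l m⟩ in the angular-momentum basis.
First d^4_{3,2}(β=1.4502), then the phase factors e^{-i(3)α} and e^{-i(2)γ}:
With c≡cos(β/2)=0.748433 and s≡sin(β/2)=0.663210, N=[5040·1·720·2]^{1/2}=2693.993318
k: max(0,(2)−(3))=0 … min(4+(2),4−(3))=1
  k=0: (−1)^1·2693.9933/(720)·0.7484^7·0.6632^1 = -0.326427
  k=1: (−1)^2·2693.9933/(240)·0.7484^5·0.6632^3 = +0.768960
d^4_{3,2}(1.4502) = -0.326427 +0.768960 = +0.442533
D = (+0.664116+0.747629i)·(+0.442533)·(+0.346635-0.938000i) = +0.412212-0.160988i

Wigner D-matrix element, Re=0.4122 Im=-0.1610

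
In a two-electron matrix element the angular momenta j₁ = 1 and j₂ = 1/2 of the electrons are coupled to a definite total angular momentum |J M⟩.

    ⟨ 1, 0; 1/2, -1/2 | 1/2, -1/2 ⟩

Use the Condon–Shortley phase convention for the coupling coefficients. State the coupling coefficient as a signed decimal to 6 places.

√[2·1!1!0!/3! · 1!1!0!1!0!1!] = √(1/3)
  +(−1)^0/∏(0,1,1,0,0,0)! = 1  (running 1)
⟨..|..⟩ = √(1/3)·(1) = +0.577350

+0.577350  (= +√(1/3))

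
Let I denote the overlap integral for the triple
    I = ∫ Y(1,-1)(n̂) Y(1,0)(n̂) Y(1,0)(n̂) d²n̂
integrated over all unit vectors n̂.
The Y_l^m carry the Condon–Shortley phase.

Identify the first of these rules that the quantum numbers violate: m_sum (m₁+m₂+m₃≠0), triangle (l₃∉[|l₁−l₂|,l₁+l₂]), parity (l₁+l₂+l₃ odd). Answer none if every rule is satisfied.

m₁+m₂+m₃ = -1 + 0 + 0 = -1  ✗
triangle: |1−1|=0 ≤ l₃=1 ≤ 1+1=2
parity: l₁+l₂+l₃ = 3 is odd

m_sum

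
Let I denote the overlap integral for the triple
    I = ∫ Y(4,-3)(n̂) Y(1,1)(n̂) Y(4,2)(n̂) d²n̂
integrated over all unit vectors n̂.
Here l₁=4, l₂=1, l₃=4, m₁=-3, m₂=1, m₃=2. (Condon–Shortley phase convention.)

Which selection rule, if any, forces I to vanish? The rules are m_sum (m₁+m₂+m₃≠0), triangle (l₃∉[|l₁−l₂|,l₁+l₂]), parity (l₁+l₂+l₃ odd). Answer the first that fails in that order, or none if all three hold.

Σmᵢ = 0  ✓
l₃∈[|l₁−l₂|,l₁+l₂]=[3,5], have l₃=4  ✓
Σlᵢ = 9 ⇒ odd  ✗

parity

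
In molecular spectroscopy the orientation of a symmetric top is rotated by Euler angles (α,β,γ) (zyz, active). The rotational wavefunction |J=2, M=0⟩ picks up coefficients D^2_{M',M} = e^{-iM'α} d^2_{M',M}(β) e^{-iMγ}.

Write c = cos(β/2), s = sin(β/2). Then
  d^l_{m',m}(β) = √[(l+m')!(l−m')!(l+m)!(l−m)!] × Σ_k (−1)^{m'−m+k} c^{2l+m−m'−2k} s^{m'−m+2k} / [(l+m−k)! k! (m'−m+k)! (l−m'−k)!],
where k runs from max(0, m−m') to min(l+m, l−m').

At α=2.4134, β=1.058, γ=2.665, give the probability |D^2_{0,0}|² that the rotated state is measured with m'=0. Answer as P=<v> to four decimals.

First d^2_{0,0}(β=1.0580), then the phase factors e^{-i(0)α} and e^{-i(0)γ}:
Half-angle: c=0.863312, s=0.504670. N=√(2·2·2·2)=4.000000
The bounds max(0,m−m')=0 and min(l+m,l−m')=2 give 3 terms
  k=0: (−1)^0·4.0000/(4)·0.8633^4·0.5047^0 = +0.555484
  k=1: (−1)^1·4.0000/(1)·0.8633^2·0.5047^2 = -0.759296
  k=2: (−1)^2·4.0000/(4)·0.8633^0·0.5047^4 = +0.064868
d^2_{0,0}(1.0580) = +0.555484 -0.759296 +0.064868 = -0.138944
|D^2_{0,0}|² = |d^2_{0,0}(β)|² = (-0.138944)² = 0.019305 (the z-rotation phases have unit modulus)

P=0.0193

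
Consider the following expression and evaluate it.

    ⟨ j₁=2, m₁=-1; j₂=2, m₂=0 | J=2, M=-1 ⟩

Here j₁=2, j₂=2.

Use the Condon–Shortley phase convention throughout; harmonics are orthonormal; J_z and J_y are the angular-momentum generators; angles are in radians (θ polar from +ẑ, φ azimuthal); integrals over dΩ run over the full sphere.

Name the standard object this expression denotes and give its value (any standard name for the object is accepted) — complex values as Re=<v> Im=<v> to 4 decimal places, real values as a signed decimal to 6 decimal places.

This is a Clebsch–Gordan (vector-coupling) coefficient.
j₁+j₂−J=2  J+j₁−j₂=2  J−j₁+j₂=2  j₁+j₂+J+1=7
(j₁±m₁, j₂±m₂, J±M) = (1,3,2,2,1,3)
P² = 8/7
sum k=1..2:
  [1] −1/2 = -1/2
  [2] +1/4 = 1/4
S = -1/4
C² = P²·S² = 1/14 ; C = -0.267261

Clebsch–Gordan coefficient, −√(1/14) ≈ -0.267261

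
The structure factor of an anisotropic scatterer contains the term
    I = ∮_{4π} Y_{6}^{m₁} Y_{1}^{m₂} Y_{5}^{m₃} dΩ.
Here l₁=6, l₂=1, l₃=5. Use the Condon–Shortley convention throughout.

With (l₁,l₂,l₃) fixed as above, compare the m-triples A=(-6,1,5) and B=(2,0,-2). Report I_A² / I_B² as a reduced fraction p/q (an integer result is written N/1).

33/16

Same 6,1,5: normalisation and zero-m 3j drop out of the ratio.
A: Δ: 2! 10! 0! / 13! → 1/858; sum: t=2:+1/7257600 = 1/7257600; 3j²(6 1 5; -6 1 5) = Δ·Π!·Σ² = 1/13  (sign +1)
B: Δ: 2! 10! 0! / 13! → 1/858; sum: t=1:−1/30240 = -1/30240; 3j²(6 1 5; 2 0 -2) = Δ·Π!·Σ² = 16/429  (sign +1)
I_A²/I_B² = (1/13)/(16/429) = 33/16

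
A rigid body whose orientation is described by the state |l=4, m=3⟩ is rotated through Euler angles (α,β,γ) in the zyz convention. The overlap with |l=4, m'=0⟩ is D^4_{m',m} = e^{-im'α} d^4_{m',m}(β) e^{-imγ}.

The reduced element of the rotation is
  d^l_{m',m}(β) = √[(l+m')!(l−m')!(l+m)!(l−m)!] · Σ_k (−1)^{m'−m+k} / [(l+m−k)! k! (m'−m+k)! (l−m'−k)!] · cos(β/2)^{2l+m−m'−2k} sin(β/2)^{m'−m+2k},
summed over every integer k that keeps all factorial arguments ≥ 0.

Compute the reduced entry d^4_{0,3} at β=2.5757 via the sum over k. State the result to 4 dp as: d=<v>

d=-0.1924

d^4_{0,3}(β=2.5757) via the finite sum:
c=cos(2.575700/2)=0.279186, s=sin(2.575700/2)=0.960237; N=√[24·24·5040·1]=1703.830978
k: max(0,(3)−(0))=3 … min(4+(3),4−(0))=4
  k=3: (−1)^0·1703.8310/(144)·0.2792^5·0.9602^3 = +0.017769
  k=4: (−1)^1·1703.8310/(144)·0.2792^3·0.9602^5 = -0.210202
d^4_{0,3}(2.5757) = +0.017769 -0.210202 = -0.192433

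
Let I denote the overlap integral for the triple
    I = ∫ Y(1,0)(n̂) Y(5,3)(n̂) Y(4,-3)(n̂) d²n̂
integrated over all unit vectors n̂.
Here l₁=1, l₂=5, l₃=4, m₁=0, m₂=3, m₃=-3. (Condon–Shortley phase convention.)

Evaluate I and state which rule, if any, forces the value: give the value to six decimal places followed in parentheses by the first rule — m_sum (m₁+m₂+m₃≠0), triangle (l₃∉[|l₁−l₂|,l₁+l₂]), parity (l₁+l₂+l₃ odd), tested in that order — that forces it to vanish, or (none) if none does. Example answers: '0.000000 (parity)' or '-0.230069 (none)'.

-0.196426 (none)

m-sum 0 ✓  L=10 even ✓  4≤4≤6 ✓
Π(2lᵢ+1) = 3×11×9 = 297
triangle coeff Δ(1,5,4) = 1/495
Σ_t [1,1]: t=1:−1/576 = -1/576
(3j)²=5/99 [(1 5 4; 0 0 0)], sign=-1
Σ_t [1,1]: t=1:−1/5040 = -1/5040
(3j)²=16/495 [(1 5 4; 0 3 -3)], sign=+1
⇒ 4πI² = 16/33
I = (-1)√(16/33/(4π)) = -0.19642560
No selection rule forces the value: the integral is nonzero (none).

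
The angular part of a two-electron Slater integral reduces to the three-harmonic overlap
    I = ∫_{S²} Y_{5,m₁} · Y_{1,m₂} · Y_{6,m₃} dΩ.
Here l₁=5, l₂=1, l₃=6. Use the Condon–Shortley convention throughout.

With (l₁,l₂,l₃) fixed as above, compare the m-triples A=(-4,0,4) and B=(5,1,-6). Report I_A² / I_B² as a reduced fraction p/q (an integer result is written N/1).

Shared (l₁,l₂,l₃)=(5,1,6): N and (l;000)² cancel in I_A²/I_B².
A: Δ = 0!·10!·2!/13! = 1/858; Racah Σ t=0..0: t=0:+1/362880 = 1/362880; ⇒ 3j(5 1 6; -4 0 4)² = 10/429, sgn +1
B: Δ = 0!·10!·2!/13! = 1/858; Racah Σ t=0..0: t=0:+1/7257600 = 1/7257600; ⇒ 3j(5 1 6; 5 1 -6)² = 1/13, sgn +1
I_A²/I_B² = (10/429)/(1/13) = 10/33

10/33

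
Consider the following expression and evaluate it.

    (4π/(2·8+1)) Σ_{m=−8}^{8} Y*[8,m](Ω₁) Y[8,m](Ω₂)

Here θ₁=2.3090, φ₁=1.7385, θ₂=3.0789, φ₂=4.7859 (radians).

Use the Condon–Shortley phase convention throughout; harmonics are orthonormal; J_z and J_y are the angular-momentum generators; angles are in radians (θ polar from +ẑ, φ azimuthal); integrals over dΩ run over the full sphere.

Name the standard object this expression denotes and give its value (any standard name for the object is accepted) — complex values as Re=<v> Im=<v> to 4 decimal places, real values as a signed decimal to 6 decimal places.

This sum is the spherical-harmonic addition theorem: it equals the Legendre polynomial P_l(cos γ) of the angle γ between the two directions.
Summing Y*_{l m}(θ₁,φ₁)·Y_{l m}(θ₂,φ₂) over m ∈ [−8, 8]; prefactor 4π/(2·8+1) = 0.739198:
  [-8]  conj(Y_{8,-8})(Ω₁) = (0.010492, 0.044979) ; Y_{8,-8}(Ω₂) = (0.000000, -0.000000) ; Δ = (0.000000, 0.000000)
  [-7]  conj(Y_{8,-7})(Ω₁) = (-0.155017, 0.064969) ; Y_{8,-7}(Ω₂) = (0.000000, 0.000000) ; Δ = (-0.000000, -0.000000)
  [-6]  conj(Y_{8,-6})(Ω₁) = (-0.191091, -0.301719) ; Y_{8,-6}(Ω₂) = (-0.000000, 0.000000) ; Δ = (0.000000, 0.000000)
  [-5]  conj(Y_{8,-5})(Ω₁) = (0.341779, -0.307269) ; Y_{8,-5}(Ω₂) = (-0.000003, -0.000009) ; Δ = (-0.000004, -0.000002)
  [-4]  conj(Y_{8,-4})(Ω₁) = (0.202789, 0.160930) ; Y_{8,-4}(Ω₂) = (0.000198, -0.000060) ; Δ = (0.000050, 0.000020)
  [-3]  conj(Y_{8,-3})(Ω₁) = (0.089005, -0.161726) ; Y_{8,-3}(Ω₂) = (0.000741, 0.003304) ; Δ = (0.000600, 0.000174)
  [-2]  conj(Y_{8,-2})(Ω₁) = (0.350210, 0.122075) ; Y_{8,-2}(Ω₂) = (-0.039218, 0.005808) ; Δ = (-0.014443, -0.002754)
  [-1]  conj(Y_{8,-1})(Ω₁) = (0.002993, -0.017677) ; Y_{8,-1}(Ω₂) = (-0.021934, -0.297842) ; Δ = (-0.005331, -0.000504)
  [+0]  conj(Y_{8,0})(Ω₁) = (0.369534, -0.000000) ; Y_{8,0}(Ω₂) = (1.082252, 0.000000) ; Δ = (0.399929, 0.000000)
  [+1]  conj(Y_{8,1})(Ω₁) = (-0.002993, -0.017677) ; Y_{8,1}(Ω₂) = (0.021934, -0.297842) ; Δ = (-0.005331, 0.000504)
  [+2]  conj(Y_{8,2})(Ω₁) = (0.350210, -0.122075) ; Y_{8,2}(Ω₂) = (-0.039218, -0.005808) ; Δ = (-0.014443, 0.002754)
  [+3]  conj(Y_{8,3})(Ω₁) = (-0.089005, -0.161726) ; Y_{8,3}(Ω₂) = (-0.000741, 0.003304) ; Δ = (0.000600, -0.000174)
  [+4]  conj(Y_{8,4})(Ω₁) = (0.202789, -0.160930) ; Y_{8,4}(Ω₂) = (0.000198, 0.000060) ; Δ = (0.000050, -0.000020)
  [+5]  conj(Y_{8,5})(Ω₁) = (-0.341779, -0.307269) ; Y_{8,5}(Ω₂) = (0.000003, -0.000009) ; Δ = (-0.000004, 0.000002)
  [+6]  conj(Y_{8,6})(Ω₁) = (-0.191091, 0.301719) ; Y_{8,6}(Ω₂) = (-0.000000, -0.000000) ; Δ = (0.000000, -0.000000)
  [+7]  conj(Y_{8,7})(Ω₁) = (0.155017, 0.064969) ; Y_{8,7}(Ω₂) = (-0.000000, 0.000000) ; Δ = (-0.000000, 0.000000)
  [+8]  conj(Y_{8,8})(Ω₁) = (0.010492, -0.044979) ; Y_{8,8}(Ω₂) = (0.000000, 0.000000) ; Δ = (0.000000, -0.000000)
Accumulated sum (0.361673, 0.000000); after 4π/(2l+1) scaling, (0.267348, 0.000000) ⇒ P_8 = 0.267348

Legendre polynomial (addition theorem), +0.267348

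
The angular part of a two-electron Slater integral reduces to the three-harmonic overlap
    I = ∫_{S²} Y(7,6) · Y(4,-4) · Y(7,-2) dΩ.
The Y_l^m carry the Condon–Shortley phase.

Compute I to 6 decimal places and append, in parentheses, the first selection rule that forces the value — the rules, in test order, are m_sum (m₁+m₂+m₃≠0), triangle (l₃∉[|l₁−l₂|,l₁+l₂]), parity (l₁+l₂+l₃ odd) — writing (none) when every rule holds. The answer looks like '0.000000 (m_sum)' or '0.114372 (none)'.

Checks pass: Σm=0; 18 even; l₃=7∈[3,11].
(2·7+1)(2·4+1)(2·7+1) = 2025
Δ: 4! 10! 4! / 19! → 1/58198140
sum: t=0:+1/17418240 t=1:−1/622080 t=2:+1/230400 t=3:−1/622080 t=4:+1/17418240 = 1/806400
3j²(7 4 7; 0 0 0) = Δ·Π!·Σ² = 2268/230945  (sign -1)
sum: t=0:+1/209018880 = 1/209018880
3j²(7 4 7; 6 -4 -2) = Δ·Π!·Σ² = 25/5814  (sign -1)
combine: 4πI² = 2025·2268/230945·25/5814 = 1275750/14919047
take √, sign +1: I = 0.08249114
No selection rule forces the value: the integral is nonzero (none).

0.082491 (none)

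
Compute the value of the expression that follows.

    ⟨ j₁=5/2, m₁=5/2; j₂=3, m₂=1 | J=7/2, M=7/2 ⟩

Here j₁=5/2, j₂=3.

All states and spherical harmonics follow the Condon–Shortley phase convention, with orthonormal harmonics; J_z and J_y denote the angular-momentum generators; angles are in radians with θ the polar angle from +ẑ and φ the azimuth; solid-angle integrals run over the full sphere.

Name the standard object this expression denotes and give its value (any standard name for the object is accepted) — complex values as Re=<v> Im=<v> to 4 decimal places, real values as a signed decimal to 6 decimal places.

Clebsch–Gordan coefficient, +√(2/9) ≈ +0.471405

This is a Clebsch–Gordan (vector-coupling) coefficient.
√[8·2!3!4!/10! · 5!0!4!2!7!0!] = √(18432)
  +(−1)^0/∏(0,2,0,4,3,0)! = 1/288  (running 1/288)
⟨..|..⟩ = √(18432)·(1/288) = +0.471405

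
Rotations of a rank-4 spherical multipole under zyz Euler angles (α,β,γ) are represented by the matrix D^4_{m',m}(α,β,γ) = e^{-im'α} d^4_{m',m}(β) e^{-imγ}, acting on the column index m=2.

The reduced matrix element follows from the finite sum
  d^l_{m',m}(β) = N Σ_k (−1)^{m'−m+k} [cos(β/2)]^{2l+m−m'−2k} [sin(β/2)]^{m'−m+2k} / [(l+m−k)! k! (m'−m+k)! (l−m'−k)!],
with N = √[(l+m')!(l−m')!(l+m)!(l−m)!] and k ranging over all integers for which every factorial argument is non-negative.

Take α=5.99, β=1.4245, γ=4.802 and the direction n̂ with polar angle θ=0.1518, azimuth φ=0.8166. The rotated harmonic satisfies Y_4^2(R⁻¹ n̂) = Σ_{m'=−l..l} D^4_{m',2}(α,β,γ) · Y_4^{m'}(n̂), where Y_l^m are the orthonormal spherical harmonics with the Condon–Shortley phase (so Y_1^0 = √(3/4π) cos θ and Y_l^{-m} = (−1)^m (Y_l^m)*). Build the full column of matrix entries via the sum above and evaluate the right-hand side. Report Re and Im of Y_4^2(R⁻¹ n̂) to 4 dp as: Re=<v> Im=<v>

Need the full column D^4_{m',2} for m'=−4..4 at α=5.9900, β=1.4245, γ=4.8020.
cos(β/2)=0.756893, sin(β/2)=0.653538
d^4_{-4,2}: single k=6 term ⇒ +0.236197;  D = -0.051276+0.230564i
d^4_{-3,2}: k∈[5..6] ⇒ +0.580290 -0.144210 = +0.436079;  D = -0.213652+0.380155i
d^4_{-2,2}: k∈[4..6] ⇒ +0.898079 -0.535645 +0.033279 = +0.395712;  D = -0.285297+0.274215i
d^4_{-1,2}: k∈[3..5] ⇒ +0.980622 -1.096645 +0.163519 = +0.047497;  D = -0.042295+0.021613i
d^4_{0,2}: k∈[2..4] ⇒ +0.761854 -1.514653 +0.423465 = -0.329335;  D = +0.324060-0.058709i
d^4_{1,2}: k∈[1..3] ⇒ +0.394594 -1.470934 +0.731096 = -0.345243;  D = +0.343004+0.039260i
d^4_{2,2}: k∈[0..2] ⇒ +0.107715 -0.963677 +0.898079 = +0.042117;  D = -0.038674-0.016678i
d^4_{3,2}: k∈[0..1] ⇒ -0.347999 +0.778345 = +0.430346;  D = -0.329054-0.277346i
d^4_{4,2}: single k=0 term ⇒ +0.424942;  D = -0.231910-0.356081i
Y_4^{m'}(θ=0.1518,φ=0.8166) and Σ D·Y over m':
  (-0.0513+0.2306i)·(-0.0002+0.0000i)  (-0.2137+0.3802i)·(-0.0033-0.0027i)  (-0.2853+0.2742i)·(-0.0028-0.0446i)  (-0.0423+0.0216i)·(+0.1859-0.1979i)  (+0.3241-0.0587i)·(+0.7515+0.0000i)  (+0.3430+0.0393i)·(-0.1859-0.1979i)  (-0.0387-0.0167i)·(-0.0028+0.0446i)  (-0.3291-0.2773i)·(+0.0033-0.0027i)  (-0.2319-0.3561i)·(-0.0002-0.0000i)
Y_4^2(R⁻¹ n̂) = +0.197748-0.097284i

Re=0.1977 Im=-0.0973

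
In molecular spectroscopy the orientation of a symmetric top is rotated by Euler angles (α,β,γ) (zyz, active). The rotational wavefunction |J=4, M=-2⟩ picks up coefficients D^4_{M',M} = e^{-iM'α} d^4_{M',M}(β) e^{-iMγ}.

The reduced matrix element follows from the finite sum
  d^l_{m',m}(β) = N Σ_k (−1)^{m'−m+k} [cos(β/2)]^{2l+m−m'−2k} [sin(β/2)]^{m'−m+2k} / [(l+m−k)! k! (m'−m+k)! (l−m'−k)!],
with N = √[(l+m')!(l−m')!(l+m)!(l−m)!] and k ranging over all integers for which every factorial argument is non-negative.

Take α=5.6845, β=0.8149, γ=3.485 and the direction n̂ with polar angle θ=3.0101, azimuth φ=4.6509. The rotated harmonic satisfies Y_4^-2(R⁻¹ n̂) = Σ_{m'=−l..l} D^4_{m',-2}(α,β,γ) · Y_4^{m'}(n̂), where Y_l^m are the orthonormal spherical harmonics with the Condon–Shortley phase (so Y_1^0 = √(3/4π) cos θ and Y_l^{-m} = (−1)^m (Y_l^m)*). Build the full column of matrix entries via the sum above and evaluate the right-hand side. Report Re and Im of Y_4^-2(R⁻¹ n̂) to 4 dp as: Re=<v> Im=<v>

Need the full column D^4_{m',-2} for m'=−4..4 at α=5.6845, β=0.8149, γ=3.4850.
cos(β/2)=0.918134, sin(β/2)=0.396269
d^4_{-4,-2}: single k=2 term ⇒ +0.497734;  D = -0.068041-0.493061i
d^4_{-3,-2}: k∈[1..2] ⇒ +0.815451 -0.455709 = +0.359742;  D = +0.160208-0.322099i
d^4_{-2,-2}: k∈[0..2] ⇒ +0.504952 -1.128755 +0.262832 = -0.360971;  D = -0.314938+0.176393i
d^4_{-1,-2}: k∈[0..2] ⇒ -0.924635 +0.861210 -0.106951 = -0.170377;  D = -0.169715-0.014996i
d^4_{0,-2}: k∈[0..2] ⇒ +0.892359 -0.443279 +0.030965 = +0.480046;  D = +0.371205+0.304386i
d^4_{1,-2}: k∈[0..2] ⇒ -0.574140 +0.160427 -0.005977 = -0.419690;  D = -0.118118-0.402725i
d^4_{2,-2}: k∈[0..2] ⇒ +0.262832 -0.039168 +0.000608 = +0.224271;  D = -0.069139+0.213348i
d^4_{3,-2}: k∈[0..1] ⇒ -0.084890 +0.005271 = -0.079619;  D = +0.062961-0.048735i
d^4_{4,-2}: single k=0 term ⇒ +0.017272;  D = -0.017241+0.001036i
Y_4^{m'}(θ=3.0101,φ=4.6509) and Σ D·Y over m':
  (-0.0680-0.4931i)·(+0.0001+0.0000i)  (+0.1602-0.3221i)·(-0.0005+0.0027i)  (-0.3149+0.1764i)·(-0.0336-0.0041i)  (-0.1697-0.0150i)·(+0.0147-0.2381i)  (+0.3712+0.3044i)·(+0.7746+0.0000i)  (-0.1181-0.4027i)·(-0.0147-0.2381i)  (-0.0691+0.2133i)·(-0.0336+0.0041i)  (+0.0630-0.0487i)·(+0.0005+0.0027i)  (-0.0172+0.0010i)·(+0.0001-0.0000i)
Y_4^-2(R⁻¹ n̂) = +0.201034+0.298643i

Re=0.2010 Im=0.2986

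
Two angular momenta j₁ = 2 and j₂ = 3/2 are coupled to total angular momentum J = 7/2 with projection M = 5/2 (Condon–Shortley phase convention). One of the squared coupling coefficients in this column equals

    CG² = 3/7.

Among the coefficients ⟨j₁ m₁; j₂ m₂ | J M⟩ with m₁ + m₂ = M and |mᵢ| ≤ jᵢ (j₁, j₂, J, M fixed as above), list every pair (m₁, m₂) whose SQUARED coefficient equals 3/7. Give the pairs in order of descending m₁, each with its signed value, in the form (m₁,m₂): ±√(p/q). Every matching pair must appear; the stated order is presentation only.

Admissible pairs with m₁+m₂ = M = 5/2: (1,3/2), (2,1/2)
  (m₁,m₂)=(2,1/2): CG² = 3/7, CG = +√(3/7)   ← matches the target
  (m₁,m₂)=(1,3/2): CG² = 4/7, CG = +√(4/7)
Pairs with CG² = 3/7: (2,1/2): +√(3/7)

(2,1/2): +√(3/7)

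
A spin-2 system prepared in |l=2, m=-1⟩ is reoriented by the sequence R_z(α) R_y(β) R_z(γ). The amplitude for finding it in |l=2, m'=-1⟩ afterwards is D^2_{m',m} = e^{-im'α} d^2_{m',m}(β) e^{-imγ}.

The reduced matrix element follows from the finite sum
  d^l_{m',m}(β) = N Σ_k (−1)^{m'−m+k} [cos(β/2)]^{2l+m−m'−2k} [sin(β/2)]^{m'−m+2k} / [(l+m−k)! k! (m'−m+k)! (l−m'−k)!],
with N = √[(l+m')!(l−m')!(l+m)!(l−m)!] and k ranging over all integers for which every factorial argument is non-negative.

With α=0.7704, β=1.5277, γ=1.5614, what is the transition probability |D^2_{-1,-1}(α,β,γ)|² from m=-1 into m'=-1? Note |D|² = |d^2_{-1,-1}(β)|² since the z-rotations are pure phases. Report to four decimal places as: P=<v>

First d^2_{-1,-1}(β=1.5277), then the phase factors e^{-i(-1)α} and e^{-i(-1)γ}:
With c≡cos(β/2)=0.722178 and s≡sin(β/2)=0.691707, N=[1·6·1·6]^{1/2}=6.000000
k: max(0,(-1)−(-1))=0 … min(2+(-1),2−(-1))=1
  k=0: (−1)^0·6.0000/(6)·0.7222^4·0.6917^0 = +0.272006
  k=1: (−1)^1·6.0000/(2)·0.7222^2·0.6917^2 = -0.748608
d^2_{-1,-1}(1.5277) = +0.272006 -0.748608 = -0.476602
|D^2_{-1,-1}|² = |d^2_{-1,-1}(β)|² = (-0.476602)² = 0.227150 (the z-rotation phases have unit modulus)

P=0.2271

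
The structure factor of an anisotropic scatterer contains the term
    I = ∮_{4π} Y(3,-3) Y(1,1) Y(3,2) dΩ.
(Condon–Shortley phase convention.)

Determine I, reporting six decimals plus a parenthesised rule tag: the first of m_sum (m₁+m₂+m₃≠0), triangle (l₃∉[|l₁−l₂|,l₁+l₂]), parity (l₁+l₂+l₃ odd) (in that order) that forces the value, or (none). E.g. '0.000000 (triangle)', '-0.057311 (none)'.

0.000000 (parity)

Σlᵢ=7 odd — θ-integrand is odd under cosθ→−cosθ; I=0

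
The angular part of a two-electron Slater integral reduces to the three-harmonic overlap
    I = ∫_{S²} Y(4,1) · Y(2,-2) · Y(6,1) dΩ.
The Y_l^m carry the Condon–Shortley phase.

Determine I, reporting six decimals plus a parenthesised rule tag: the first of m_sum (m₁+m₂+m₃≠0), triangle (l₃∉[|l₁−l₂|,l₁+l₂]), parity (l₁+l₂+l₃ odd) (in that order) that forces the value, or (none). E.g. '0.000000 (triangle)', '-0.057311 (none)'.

-0.094091 (none)

Rules hold: Σm=0, L=12 even, 2≤6≤6.
N = 9·5·13 = 585
Δ = 0!·8!·4!/13! = 1/6435
Racah Σ t=0..0: t=0:+1/2304 = 1/2304
⇒ 3j(4 2 6; 0 0 0)² = 5/143, sgn +1
Racah Σ t=0..0: t=0:+1/17280 = 1/17280
⇒ 3j(4 2 6; 1 -2 1)² = 7/1287, sgn -1
4πI² = N·(3j₀)²·(3jₘ)² = 175/1573
I = -1·√(0.111252/4π) = -0.09409136
No selection rule forces the value: the integral is nonzero (none).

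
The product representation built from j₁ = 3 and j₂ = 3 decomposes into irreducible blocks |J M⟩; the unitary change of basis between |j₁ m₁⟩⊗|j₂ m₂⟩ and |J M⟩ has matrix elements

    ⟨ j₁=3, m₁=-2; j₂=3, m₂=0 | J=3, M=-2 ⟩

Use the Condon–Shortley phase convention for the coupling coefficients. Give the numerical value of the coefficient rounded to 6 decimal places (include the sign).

+0.408248

√[7·3!3!3!/10! · 1!5!3!3!1!5!] = √(216)
  +(−1)^2/∏(2,1,3,1,0,2)! = 1/24  (running 1/24)
  +(−1)^3/∏(3,0,2,0,1,3)! = -1/72  (running 1/36)
⟨..|..⟩ = √(216)·(1/36) = +0.408248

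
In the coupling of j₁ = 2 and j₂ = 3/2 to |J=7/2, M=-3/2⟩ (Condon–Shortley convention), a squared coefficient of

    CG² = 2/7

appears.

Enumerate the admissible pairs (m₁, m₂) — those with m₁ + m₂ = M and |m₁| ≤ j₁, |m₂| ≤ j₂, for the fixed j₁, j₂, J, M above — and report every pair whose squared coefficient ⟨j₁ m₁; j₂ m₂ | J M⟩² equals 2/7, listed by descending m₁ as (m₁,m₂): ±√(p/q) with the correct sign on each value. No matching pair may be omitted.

Admissible pairs with m₁+m₂ = M = -3/2: (-2,1/2), (-1,-1/2), (0,-3/2)
  (m₁,m₂)=(0,-3/2): CG² = 2/7, CG = +√(2/7)   ← matches the target
  (m₁,m₂)=(-1,-1/2): CG² = 4/7, CG = +√(4/7)
  (m₁,m₂)=(-2,1/2): CG² = 1/7, CG = +√(1/7)
Pairs with CG² = 2/7: (0,-3/2): +√(2/7)

(0,-3/2): +√(2/7)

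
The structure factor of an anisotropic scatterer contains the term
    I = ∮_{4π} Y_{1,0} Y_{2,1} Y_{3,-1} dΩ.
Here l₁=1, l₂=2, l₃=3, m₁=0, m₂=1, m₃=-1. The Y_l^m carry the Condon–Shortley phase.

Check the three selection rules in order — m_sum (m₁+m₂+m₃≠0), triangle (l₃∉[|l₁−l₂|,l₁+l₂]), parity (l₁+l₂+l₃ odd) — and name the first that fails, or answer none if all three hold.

Σmᵢ = 0  ✓
l₃∈[|l₁−l₂|,l₁+l₂]=[1,3], have l₃=3  ✓
Σlᵢ = 6 ⇒ even  ✓

none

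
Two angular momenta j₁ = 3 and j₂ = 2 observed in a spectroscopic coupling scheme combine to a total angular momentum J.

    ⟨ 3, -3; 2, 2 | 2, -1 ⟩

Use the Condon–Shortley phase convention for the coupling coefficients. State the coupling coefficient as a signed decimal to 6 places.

−√(5/14) ≈ -0.597614

triangle: 3!*3!*1!/8! = 36/40320
(j±m)!: 0!*6!*4!*0!*1!*3! = 103680
prefactor² = (2J+1)*Δ*N² = 3240/7
  k=3: −1/(3!*0!*3!*1!*0!*0!) = -1/36
Σ = -1/36  ⇒  CG² = 3240/7*(-1/36)² = 5/14
CG = −√(5/14) = -0.597614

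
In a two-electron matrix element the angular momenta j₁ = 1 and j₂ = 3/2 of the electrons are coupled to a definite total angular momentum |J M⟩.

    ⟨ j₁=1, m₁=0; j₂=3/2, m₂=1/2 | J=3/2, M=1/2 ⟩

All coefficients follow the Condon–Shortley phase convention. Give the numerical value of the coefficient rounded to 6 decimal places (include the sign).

triangle: 1!*1!*2!/5! = 2/120
(j±m)!: 1!*1!*2!*1!*2!*1! = 4
prefactor² = (2J+1)*Δ*N² = 4/15
  k=0: +1/(0!*1!*1!*2!*0!*0!) = 1/2
  k=1: −1/(1!*0!*0!*1!*1!*1!) = -1
Σ = -1/2  ⇒  CG² = 4/15*(-1/2)² = 1/15
CG = −√(1/15) = -0.258199

−√(1/15) ≈ -0.258199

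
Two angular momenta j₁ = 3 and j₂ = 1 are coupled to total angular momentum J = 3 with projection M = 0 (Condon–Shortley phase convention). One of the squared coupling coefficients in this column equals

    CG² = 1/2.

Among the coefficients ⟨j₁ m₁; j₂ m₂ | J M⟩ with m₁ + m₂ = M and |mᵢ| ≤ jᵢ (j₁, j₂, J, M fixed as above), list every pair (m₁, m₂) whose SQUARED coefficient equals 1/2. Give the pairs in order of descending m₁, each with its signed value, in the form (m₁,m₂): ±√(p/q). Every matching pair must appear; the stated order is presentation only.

Admissible pairs with m₁+m₂ = M = 0: (-1,1), (0,0), (1,-1)
  (m₁,m₂)=(1,-1): CG² = 1/2, CG = +√(1/2)   ← matches the target
  (m₁,m₂)=(0,0): CG² = 0/1, CG = 0
  (m₁,m₂)=(-1,1): CG² = 1/2, CG = −√(1/2)   ← matches the target
Pairs with CG² = 1/2: (1,-1): +√(1/2); (-1,1): −√(1/2)

(1,-1): +√(1/2); (-1,1): −√(1/2)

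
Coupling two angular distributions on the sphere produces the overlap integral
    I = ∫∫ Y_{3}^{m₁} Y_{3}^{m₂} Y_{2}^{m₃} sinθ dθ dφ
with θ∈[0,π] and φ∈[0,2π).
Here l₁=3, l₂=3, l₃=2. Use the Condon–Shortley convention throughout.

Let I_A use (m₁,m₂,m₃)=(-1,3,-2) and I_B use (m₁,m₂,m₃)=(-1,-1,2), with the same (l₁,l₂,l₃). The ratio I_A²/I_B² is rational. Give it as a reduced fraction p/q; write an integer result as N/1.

5/12

Shared (l₁,l₂,l₃)=(3,3,2): N and (l;000)² cancel in I_A²/I_B².
A: Δ = 4!·2!·2!/9! = 1/3780; Racah Σ t=4..4: t=4:+1/96 = 1/96; ⇒ 3j(3 3 2; -1 3 -2)² = 1/42, sgn +1
B: Δ = 4!·2!·2!/9! = 1/3780; Racah Σ t=2..2: t=2:+1/16 = 1/16; ⇒ 3j(3 3 2; -1 -1 2)² = 2/35, sgn +1
I_A²/I_B² = (1/42)/(2/35) = 5/12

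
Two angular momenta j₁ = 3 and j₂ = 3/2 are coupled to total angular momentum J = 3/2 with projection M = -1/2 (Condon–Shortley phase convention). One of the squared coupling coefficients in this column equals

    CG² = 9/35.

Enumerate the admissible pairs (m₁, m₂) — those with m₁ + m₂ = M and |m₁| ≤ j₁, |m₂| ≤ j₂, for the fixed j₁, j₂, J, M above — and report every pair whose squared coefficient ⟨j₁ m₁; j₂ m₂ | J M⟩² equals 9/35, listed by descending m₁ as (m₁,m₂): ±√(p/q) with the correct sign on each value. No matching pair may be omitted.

(0,-1/2): −√(9/35)

Admissible pairs with m₁+m₂ = M = -1/2: (-2,3/2), (-1,1/2), (0,-1/2), (1,-3/2)
  (m₁,m₂)=(1,-3/2): CG² = 4/35, CG = +√(4/35)
  (m₁,m₂)=(0,-1/2): CG² = 9/35, CG = −√(9/35)   ← matches the target
  (m₁,m₂)=(-1,1/2): CG² = 12/35, CG = +√(12/35)
  (m₁,m₂)=(-2,3/2): CG² = 2/7, CG = −√(2/7)
Pairs with CG² = 9/35: (0,-1/2): −√(9/35)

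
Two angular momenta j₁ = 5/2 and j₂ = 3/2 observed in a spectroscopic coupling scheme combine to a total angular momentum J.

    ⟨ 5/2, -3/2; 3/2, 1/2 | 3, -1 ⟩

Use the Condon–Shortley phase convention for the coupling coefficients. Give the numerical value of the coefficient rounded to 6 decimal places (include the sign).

−√(49/120) ≈ -0.639010

j₁+j₂−J=1  J+j₁−j₂=4  J−j₁+j₂=2  j₁+j₂+J+1=8
(j₁±m₁, j₂±m₂, J±M) = (1,4,2,1,2,4)
P² = 96/5
sum k=0..1:
  [0] +1/48 = 1/48
  [1] −1/6 = -1/6
S = -7/48
C² = P²·S² = 49/120 ; C = -0.639010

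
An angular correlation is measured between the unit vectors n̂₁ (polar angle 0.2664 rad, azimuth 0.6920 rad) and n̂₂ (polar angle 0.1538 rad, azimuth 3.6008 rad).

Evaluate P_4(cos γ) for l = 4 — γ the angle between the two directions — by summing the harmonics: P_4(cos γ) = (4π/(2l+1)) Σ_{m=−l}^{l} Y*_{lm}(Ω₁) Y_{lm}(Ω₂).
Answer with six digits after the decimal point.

0.296138

Addition theorem: P_4(cos γ) = (4π/9) Σ_m Y*_{lm}(Ω₁) Y_{lm}(Ω₂), m = −4…4:
  [-4]  conj(Y_{4,-4})(Ω₁) = -0.001979+0.000776i ; Y_{4,-4}(Ω₂) = -0.000064-0.000235i ; Δ = +0.000000+0.000000i
  [-3]  conj(Y_{4,-3})(Ω₁) = -0.010663+0.019279i ; Y_{4,-3}(Ω₂) = -0.000854+0.004364i ; Δ = -0.000075-0.000063i
  [-2]  conj(Y_{4,-2})(Ω₁) = +0.023745+0.125635i ; Y_{4,-2}(Ω₂) = +0.027813-0.036406i ; Δ = +0.005234+0.002630i
  [-1]  conj(Y_{4,-1})(Ω₁) = +0.325171+0.269471i ; Y_{4,-1}(Ω₂) = -0.246251+0.121762i ; Δ = -0.112885-0.026764i
  [+0]  conj(Y_{4,0})(Ω₁) = +0.570806-0.000000i ; Y_{4,0}(Ω₂) = +0.749018+0.000000i ; Δ = +0.427544+0.000000i
  [+1]  conj(Y_{4,1})(Ω₁) = -0.325171+0.269471i ; Y_{4,1}(Ω₂) = +0.246251+0.121762i ; Δ = -0.112885+0.026764i
  [+2]  conj(Y_{4,2})(Ω₁) = +0.023745-0.125635i ; Y_{4,2}(Ω₂) = +0.027813+0.036406i ; Δ = +0.005234-0.002630i
  [+3]  conj(Y_{4,3})(Ω₁) = +0.010663+0.019279i ; Y_{4,3}(Ω₂) = +0.000854+0.004364i ; Δ = -0.000075+0.000063i
  [+4]  conj(Y_{4,4})(Ω₁) = -0.001979-0.000776i ; Y_{4,4}(Ω₂) = -0.000064+0.000235i ; Δ = +0.000000-0.000000i
Σ over m = +0.212093-0.000000i; ×(4π/9) → +0.296138-0.000000i. Real part: 0.296138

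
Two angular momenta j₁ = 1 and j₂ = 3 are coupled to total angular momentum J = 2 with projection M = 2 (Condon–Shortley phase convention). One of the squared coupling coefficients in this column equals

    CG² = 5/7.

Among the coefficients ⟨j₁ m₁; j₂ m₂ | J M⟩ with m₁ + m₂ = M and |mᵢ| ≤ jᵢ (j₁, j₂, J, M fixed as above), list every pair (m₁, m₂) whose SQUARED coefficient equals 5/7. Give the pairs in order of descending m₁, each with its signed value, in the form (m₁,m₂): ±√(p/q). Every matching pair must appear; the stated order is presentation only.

Admissible pairs with m₁+m₂ = M = 2: (-1,3), (0,2), (1,1)
  (m₁,m₂)=(1,1): CG² = 1/21, CG = +√(1/21)
  (m₁,m₂)=(0,2): CG² = 5/21, CG = −√(5/21)
  (m₁,m₂)=(-1,3): CG² = 5/7, CG = +√(5/7)   ← matches the target
Pairs with CG² = 5/7: (-1,3): +√(5/7)

(-1,3): +√(5/7)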